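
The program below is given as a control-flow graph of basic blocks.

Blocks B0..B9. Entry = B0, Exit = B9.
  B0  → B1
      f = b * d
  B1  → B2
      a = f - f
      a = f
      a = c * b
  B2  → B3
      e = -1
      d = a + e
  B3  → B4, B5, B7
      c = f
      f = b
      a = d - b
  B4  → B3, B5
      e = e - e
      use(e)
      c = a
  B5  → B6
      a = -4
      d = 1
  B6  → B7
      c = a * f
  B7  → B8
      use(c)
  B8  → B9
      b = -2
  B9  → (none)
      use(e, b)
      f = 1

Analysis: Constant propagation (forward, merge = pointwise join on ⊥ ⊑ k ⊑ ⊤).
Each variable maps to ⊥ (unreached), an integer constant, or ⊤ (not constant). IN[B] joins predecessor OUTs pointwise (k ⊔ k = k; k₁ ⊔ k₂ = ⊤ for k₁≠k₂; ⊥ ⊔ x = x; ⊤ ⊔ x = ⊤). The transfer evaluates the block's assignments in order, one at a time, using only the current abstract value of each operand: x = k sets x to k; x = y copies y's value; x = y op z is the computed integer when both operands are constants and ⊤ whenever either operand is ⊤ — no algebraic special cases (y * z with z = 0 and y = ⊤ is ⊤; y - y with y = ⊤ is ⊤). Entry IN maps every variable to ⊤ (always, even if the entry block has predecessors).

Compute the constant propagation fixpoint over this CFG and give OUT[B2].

Answer: {a: ⊤, b: ⊤, c: ⊤, d: ⊤, e: -1, f: ⊤}

Derivation:
Fixpoint table:
  B0:   IN=(all ⊤)   OUT=(all ⊤)
  B1:   IN=(all ⊤)   OUT=(all ⊤)
  B2:   IN=(all ⊤)   OUT={e:-1; rest ⊤}
  B3:   IN=(all ⊤)   OUT=(all ⊤)
  B4:   IN=(all ⊤)   OUT=(all ⊤)
  B5:   IN=(all ⊤)   OUT={a:-4, d:1; rest ⊤}
  B6:   IN={a:-4, d:1; rest ⊤}   OUT={a:-4, d:1; rest ⊤}
  B7:   IN=(all ⊤)   OUT=(all ⊤)
  B8:   IN=(all ⊤)   OUT={b:-2; rest ⊤}
  B9:   IN={b:-2; rest ⊤}   OUT={b:-2, f:1; rest ⊤}

Merge at B2: IN[B2] = OUT[B1] = {a: ⊤, b: ⊤, c: ⊤, d: ⊤, e: ⊤, f: ⊤}
Applying B2's transfer function to that IN value gives OUT[B2] (row B2 above).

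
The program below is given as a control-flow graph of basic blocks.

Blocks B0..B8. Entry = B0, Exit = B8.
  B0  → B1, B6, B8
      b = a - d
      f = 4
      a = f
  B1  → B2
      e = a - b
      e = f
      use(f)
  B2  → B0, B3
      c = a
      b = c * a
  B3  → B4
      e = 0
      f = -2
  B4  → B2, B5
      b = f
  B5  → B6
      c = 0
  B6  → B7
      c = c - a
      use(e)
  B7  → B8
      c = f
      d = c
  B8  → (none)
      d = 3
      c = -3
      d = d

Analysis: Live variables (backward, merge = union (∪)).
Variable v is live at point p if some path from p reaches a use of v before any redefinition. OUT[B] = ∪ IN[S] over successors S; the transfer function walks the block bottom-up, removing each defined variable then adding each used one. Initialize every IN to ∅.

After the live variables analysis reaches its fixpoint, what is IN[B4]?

Converged values:
  B0: | IN={a, c, d, e} | OUT={a, b, c, d, e, f}
  B1: | IN={a, b, d, f} | OUT={a, d, e}
  B2: | IN={a, d, e} | OUT={a, c, d, e}
  B3: | IN={a, d} | OUT={a, d, e, f}
  B4: | IN={a, d, e, f} | OUT={a, d, e, f}
  B5: | IN={a, e, f} | OUT={a, c, e, f}
  B6: | IN={a, c, e, f} | OUT={f}
  B7: | IN={f} | OUT={}
  B8: | IN={} | OUT={}

Merge at B4: OUT[B4] = IN[B2] ⊔ IN[B5] = {a, d, e, f}
Applying B4's transfer function to that OUT value gives IN[B4] (row B4 above).

Answer: {a, d, e, f}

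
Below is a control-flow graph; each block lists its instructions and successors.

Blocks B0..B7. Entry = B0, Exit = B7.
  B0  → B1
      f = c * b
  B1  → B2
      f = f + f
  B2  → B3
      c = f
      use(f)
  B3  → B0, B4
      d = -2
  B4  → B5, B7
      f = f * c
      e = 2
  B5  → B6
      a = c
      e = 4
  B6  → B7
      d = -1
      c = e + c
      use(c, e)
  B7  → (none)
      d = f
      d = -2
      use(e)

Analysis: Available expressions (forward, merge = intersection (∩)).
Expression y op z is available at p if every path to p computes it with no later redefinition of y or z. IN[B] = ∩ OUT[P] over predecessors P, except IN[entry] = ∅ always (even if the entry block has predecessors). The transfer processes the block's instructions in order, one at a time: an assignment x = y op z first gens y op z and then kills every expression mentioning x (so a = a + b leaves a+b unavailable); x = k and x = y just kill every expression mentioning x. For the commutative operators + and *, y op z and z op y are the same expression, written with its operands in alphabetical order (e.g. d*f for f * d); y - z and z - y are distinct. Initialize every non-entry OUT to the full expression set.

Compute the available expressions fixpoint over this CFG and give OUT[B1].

Fixpoint table:
  B0: | IN={} | OUT={b*c}
  B1: | IN={b*c} | OUT={b*c}
  B2: | IN={b*c} | OUT={}
  B3: | IN={} | OUT={}
  B4: | IN={} | OUT={}
  B5: | IN={} | OUT={}
  B6: | IN={} | OUT={}
  B7: | IN={} | OUT={}

Merge at B1: IN[B1] = OUT[B0] = {b*c}
Applying B1's transfer function to that IN value gives OUT[B1] (row B1 above).

Answer: {b*c}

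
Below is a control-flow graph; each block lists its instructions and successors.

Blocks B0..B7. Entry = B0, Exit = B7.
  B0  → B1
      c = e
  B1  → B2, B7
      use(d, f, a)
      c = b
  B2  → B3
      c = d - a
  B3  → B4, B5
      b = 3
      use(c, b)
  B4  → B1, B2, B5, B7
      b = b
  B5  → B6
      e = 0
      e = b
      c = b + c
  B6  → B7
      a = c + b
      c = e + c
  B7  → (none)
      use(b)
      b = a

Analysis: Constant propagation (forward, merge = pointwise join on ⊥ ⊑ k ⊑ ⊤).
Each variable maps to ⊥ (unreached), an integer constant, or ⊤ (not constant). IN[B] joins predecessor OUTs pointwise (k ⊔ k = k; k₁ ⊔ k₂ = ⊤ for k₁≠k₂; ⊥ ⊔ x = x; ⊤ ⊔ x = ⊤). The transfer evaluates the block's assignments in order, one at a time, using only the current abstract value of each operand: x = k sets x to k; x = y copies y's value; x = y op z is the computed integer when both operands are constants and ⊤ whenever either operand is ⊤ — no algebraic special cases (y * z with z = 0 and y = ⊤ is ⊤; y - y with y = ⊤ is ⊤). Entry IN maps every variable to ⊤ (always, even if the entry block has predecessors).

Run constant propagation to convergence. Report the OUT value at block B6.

Converged values:
  B0: | IN=(all ⊤) | OUT=(all ⊤)
  B1: | IN=(all ⊤) | OUT=(all ⊤)
  B2: | IN=(all ⊤) | OUT=(all ⊤)
  B3: | IN=(all ⊤) | OUT={b:3; rest ⊤}
  B4: | IN={b:3; rest ⊤} | OUT={b:3; rest ⊤}
  B5: | IN={b:3; rest ⊤} | OUT={b:3, e:3; rest ⊤}
  B6: | IN={b:3, e:3; rest ⊤} | OUT={b:3, e:3; rest ⊤}
  B7: | IN=(all ⊤) | OUT=(all ⊤)

Merge at B6: IN[B6] = OUT[B5] = {a: ⊤, b: 3, c: ⊤, d: ⊤, e: 3, f: ⊤}
Applying B6's transfer function to that IN value gives OUT[B6] (row B6 above).

Answer: {a: ⊤, b: 3, c: ⊤, d: ⊤, e: 3, f: ⊤}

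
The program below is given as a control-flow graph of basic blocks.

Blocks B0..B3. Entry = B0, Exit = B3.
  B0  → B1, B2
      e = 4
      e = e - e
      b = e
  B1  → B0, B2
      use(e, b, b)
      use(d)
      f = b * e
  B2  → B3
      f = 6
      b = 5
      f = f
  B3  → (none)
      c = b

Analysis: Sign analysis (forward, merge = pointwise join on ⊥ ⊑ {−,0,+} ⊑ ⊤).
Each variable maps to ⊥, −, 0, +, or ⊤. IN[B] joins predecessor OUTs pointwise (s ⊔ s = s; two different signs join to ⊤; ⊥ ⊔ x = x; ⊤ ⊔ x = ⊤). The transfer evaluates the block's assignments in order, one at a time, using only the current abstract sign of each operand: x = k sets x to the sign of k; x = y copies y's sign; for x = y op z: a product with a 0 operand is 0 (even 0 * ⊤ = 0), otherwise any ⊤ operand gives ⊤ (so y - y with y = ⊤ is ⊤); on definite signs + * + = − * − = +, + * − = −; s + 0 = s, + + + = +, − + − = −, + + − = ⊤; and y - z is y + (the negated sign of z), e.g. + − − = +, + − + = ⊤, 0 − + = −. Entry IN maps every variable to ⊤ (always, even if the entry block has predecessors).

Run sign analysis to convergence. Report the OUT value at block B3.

Answer: {a: ⊤, b: +, c: +, d: ⊤, e: ⊤, f: +}

Working:
Fixpoint table:
  B0:   IN=(all ⊤)   OUT=(all ⊤)
  B1:   IN=(all ⊤)   OUT=(all ⊤)
  B2:   IN=(all ⊤)   OUT={b:+, f:+; rest ⊤}
  B3:   IN={b:+, f:+; rest ⊤}   OUT={b:+, c:+, f:+; rest ⊤}

Merge at B3: IN[B3] = OUT[B2] = {a: ⊤, b: +, c: ⊤, d: ⊤, e: ⊤, f: +}
Applying B3's transfer function to that IN value gives OUT[B3] (row B3 above).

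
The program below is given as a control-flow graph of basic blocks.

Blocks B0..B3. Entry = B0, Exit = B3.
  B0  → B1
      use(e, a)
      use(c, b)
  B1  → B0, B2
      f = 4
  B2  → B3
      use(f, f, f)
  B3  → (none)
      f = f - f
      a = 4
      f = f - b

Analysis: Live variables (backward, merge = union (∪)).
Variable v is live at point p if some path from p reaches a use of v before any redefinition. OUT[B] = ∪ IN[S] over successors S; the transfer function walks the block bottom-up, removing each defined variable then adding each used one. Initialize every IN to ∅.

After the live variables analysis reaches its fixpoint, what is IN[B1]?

Per-block solution:
  B0:  IN={a, b, c, e}  OUT={a, b, c, e}
  B1:  IN={a, b, c, e}  OUT={a, b, c, e, f}
  B2:  IN={b, f}  OUT={b, f}
  B3:  IN={b, f}  OUT={}

Merge at B1: OUT[B1] = IN[B0] ⊔ IN[B2] = {a, b, c, e, f}
Applying B1's transfer function to that OUT value gives IN[B1] (row B1 above).

Answer: {a, b, c, e}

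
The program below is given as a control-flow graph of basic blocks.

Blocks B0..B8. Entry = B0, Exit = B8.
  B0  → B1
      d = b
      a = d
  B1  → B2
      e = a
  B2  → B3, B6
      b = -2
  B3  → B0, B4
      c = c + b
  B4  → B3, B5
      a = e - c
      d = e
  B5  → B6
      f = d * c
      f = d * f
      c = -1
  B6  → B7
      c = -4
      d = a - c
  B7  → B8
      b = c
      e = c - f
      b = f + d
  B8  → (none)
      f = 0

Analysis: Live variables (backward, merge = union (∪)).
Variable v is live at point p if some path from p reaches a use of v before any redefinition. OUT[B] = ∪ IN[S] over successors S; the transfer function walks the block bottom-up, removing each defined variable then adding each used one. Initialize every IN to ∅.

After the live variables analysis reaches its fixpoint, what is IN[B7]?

Answer: {c, d, f}

Working:
Fixpoint table:
  B0: | IN={b, c, f} | OUT={a, c, f}
  B1: | IN={a, c, f} | OUT={a, c, e, f}
  B2: | IN={a, c, e, f} | OUT={a, b, c, e, f}
  B3: | IN={b, c, e, f} | OUT={b, c, e, f}
  B4: | IN={b, c, e, f} | OUT={a, b, c, d, e, f}
  B5: | IN={a, c, d} | OUT={a, f}
  B6: | IN={a, f} | OUT={c, d, f}
  B7: | IN={c, d, f} | OUT={}
  B8: | IN={} | OUT={}

Merge at B7: OUT[B7] = IN[B8] = {}
Applying B7's transfer function to that OUT value gives IN[B7] (row B7 above).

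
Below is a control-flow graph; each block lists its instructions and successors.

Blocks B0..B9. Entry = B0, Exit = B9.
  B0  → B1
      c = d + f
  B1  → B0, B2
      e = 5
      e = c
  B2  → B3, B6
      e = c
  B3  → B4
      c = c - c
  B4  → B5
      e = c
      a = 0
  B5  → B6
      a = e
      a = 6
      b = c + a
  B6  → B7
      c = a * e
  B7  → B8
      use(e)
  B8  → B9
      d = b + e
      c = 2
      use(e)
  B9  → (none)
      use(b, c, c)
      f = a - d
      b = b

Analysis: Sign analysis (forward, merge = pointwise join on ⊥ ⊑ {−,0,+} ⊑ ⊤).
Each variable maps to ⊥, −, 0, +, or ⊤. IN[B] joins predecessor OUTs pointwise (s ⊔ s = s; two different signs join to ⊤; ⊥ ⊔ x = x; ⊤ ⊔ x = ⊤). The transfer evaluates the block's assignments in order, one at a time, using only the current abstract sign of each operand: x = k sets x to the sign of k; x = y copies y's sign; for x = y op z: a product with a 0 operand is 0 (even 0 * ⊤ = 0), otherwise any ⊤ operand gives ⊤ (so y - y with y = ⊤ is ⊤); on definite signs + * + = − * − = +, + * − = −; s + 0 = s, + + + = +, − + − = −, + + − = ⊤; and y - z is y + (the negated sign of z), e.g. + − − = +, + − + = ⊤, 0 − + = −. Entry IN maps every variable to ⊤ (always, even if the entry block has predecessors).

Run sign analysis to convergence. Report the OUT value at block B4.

Per-block solution:
  B0: | IN=(all ⊤) | OUT=(all ⊤)
  B1: | IN=(all ⊤) | OUT=(all ⊤)
  B2: | IN=(all ⊤) | OUT=(all ⊤)
  B3: | IN=(all ⊤) | OUT=(all ⊤)
  B4: | IN=(all ⊤) | OUT={a:0; rest ⊤}
  B5: | IN={a:0; rest ⊤} | OUT={a:+; rest ⊤}
  B6: | IN=(all ⊤) | OUT=(all ⊤)
  B7: | IN=(all ⊤) | OUT=(all ⊤)
  B8: | IN=(all ⊤) | OUT={c:+; rest ⊤}
  B9: | IN={c:+; rest ⊤} | OUT={c:+; rest ⊤}

Merge at B4: IN[B4] = OUT[B3] = {a: ⊤, b: ⊤, c: ⊤, d: ⊤, e: ⊤, f: ⊤}
Applying B4's transfer function to that IN value gives OUT[B4] (row B4 above).

Answer: {a: 0, b: ⊤, c: ⊤, d: ⊤, e: ⊤, f: ⊤}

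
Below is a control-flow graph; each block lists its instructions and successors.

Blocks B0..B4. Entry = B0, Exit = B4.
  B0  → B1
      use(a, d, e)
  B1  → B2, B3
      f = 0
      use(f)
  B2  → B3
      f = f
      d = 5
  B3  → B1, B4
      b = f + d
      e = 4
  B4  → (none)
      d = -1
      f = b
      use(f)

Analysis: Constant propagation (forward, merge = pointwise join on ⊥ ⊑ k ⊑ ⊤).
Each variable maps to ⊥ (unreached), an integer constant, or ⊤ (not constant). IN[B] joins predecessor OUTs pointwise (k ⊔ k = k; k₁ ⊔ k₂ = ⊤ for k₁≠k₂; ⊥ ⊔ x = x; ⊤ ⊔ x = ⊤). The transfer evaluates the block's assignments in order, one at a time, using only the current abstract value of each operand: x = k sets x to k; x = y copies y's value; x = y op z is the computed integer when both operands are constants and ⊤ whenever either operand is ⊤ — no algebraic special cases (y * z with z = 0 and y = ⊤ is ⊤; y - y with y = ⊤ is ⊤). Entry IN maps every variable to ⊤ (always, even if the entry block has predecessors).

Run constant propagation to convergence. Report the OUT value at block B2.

Fixpoint table:
  B0:   IN=(all ⊤)   OUT=(all ⊤)
  B1:   IN=(all ⊤)   OUT={f:0; rest ⊤}
  B2:   IN={f:0; rest ⊤}   OUT={d:5, f:0; rest ⊤}
  B3:   IN={f:0; rest ⊤}   OUT={e:4, f:0; rest ⊤}
  B4:   IN={e:4, f:0; rest ⊤}   OUT={d:-1, e:4; rest ⊤}

Merge at B2: IN[B2] = OUT[B1] = {a: ⊤, b: ⊤, c: ⊤, d: ⊤, e: ⊤, f: 0}
Applying B2's transfer function to that IN value gives OUT[B2] (row B2 above).

Answer: {a: ⊤, b: ⊤, c: ⊤, d: 5, e: ⊤, f: 0}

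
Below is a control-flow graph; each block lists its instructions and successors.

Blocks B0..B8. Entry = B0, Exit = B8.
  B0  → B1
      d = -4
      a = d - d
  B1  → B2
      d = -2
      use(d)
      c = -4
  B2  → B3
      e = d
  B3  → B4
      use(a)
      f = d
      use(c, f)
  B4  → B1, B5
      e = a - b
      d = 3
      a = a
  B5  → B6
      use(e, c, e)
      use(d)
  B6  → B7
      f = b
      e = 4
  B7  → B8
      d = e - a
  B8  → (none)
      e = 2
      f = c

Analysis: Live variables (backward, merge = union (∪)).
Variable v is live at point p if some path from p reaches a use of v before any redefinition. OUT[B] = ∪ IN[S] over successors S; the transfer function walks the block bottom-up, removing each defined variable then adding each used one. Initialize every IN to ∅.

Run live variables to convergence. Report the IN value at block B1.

Per-block solution:
  B0:  IN={b}  OUT={a, b}
  B1:  IN={a, b}  OUT={a, b, c, d}
  B2:  IN={a, b, c, d}  OUT={a, b, c, d}
  B3:  IN={a, b, c, d}  OUT={a, b, c}
  B4:  IN={a, b, c}  OUT={a, b, c, d, e}
  B5:  IN={a, b, c, d, e}  OUT={a, b, c}
  B6:  IN={a, b, c}  OUT={a, c, e}
  B7:  IN={a, c, e}  OUT={c}
  B8:  IN={c}  OUT={}

Merge at B1: OUT[B1] = IN[B2] = {a, b, c, d}
Applying B1's transfer function to that OUT value gives IN[B1] (row B1 above).

Answer: {a, b}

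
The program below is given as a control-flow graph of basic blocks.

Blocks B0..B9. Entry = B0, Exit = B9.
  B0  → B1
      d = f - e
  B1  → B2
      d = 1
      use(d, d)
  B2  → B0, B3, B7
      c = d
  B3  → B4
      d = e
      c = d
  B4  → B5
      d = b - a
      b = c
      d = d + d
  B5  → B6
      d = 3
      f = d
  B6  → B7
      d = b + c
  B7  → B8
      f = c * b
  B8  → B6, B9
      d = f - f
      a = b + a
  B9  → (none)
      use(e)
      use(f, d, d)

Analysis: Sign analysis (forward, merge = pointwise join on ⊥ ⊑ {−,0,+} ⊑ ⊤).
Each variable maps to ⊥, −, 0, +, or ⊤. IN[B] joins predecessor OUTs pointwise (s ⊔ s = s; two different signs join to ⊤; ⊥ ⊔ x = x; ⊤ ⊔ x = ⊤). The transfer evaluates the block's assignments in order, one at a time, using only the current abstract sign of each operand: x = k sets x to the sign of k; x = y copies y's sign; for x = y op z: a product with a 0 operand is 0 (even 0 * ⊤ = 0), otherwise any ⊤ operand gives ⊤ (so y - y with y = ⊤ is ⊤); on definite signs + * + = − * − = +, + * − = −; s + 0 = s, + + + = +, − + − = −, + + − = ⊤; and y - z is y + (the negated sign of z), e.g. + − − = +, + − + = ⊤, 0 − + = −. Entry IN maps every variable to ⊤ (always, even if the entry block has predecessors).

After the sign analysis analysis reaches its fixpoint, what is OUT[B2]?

Converged values:
  B0: | IN=(all ⊤) | OUT=(all ⊤)
  B1: | IN=(all ⊤) | OUT={d:+; rest ⊤}
  B2: | IN={d:+; rest ⊤} | OUT={c:+, d:+; rest ⊤}
  B3: | IN={c:+, d:+; rest ⊤} | OUT=(all ⊤)
  B4: | IN=(all ⊤) | OUT=(all ⊤)
  B5: | IN=(all ⊤) | OUT={d:+, f:+; rest ⊤}
  B6: | IN=(all ⊤) | OUT=(all ⊤)
  B7: | IN=(all ⊤) | OUT=(all ⊤)
  B8: | IN=(all ⊤) | OUT=(all ⊤)
  B9: | IN=(all ⊤) | OUT=(all ⊤)

Merge at B2: IN[B2] = OUT[B1] = {a: ⊤, b: ⊤, c: ⊤, d: +, e: ⊤, f: ⊤}
Applying B2's transfer function to that IN value gives OUT[B2] (row B2 above).

Answer: {a: ⊤, b: ⊤, c: +, d: +, e: ⊤, f: ⊤}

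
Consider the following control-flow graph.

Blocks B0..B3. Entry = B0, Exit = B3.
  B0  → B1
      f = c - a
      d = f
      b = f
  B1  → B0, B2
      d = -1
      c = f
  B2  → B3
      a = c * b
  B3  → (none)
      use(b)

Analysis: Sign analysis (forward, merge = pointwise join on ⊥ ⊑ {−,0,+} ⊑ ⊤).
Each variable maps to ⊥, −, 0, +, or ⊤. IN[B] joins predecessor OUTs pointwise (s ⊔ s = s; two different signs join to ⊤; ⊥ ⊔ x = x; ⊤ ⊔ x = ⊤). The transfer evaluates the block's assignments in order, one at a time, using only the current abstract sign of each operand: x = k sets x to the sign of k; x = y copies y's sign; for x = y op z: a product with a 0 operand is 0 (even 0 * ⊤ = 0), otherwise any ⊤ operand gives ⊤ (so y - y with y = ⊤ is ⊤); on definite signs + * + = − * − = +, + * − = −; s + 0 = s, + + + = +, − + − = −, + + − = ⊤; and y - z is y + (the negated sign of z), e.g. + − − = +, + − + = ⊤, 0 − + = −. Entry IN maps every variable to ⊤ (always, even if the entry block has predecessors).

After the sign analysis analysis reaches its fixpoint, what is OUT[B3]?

Per-block solution:
  B0: | IN=(all ⊤) | OUT=(all ⊤)
  B1: | IN=(all ⊤) | OUT={d:-; rest ⊤}
  B2: | IN={d:-; rest ⊤} | OUT={d:-; rest ⊤}
  B3: | IN={d:-; rest ⊤} | OUT={d:-; rest ⊤}

Merge at B3: IN[B3] = OUT[B2] = {a: ⊤, b: ⊤, c: ⊤, d: -, e: ⊤, f: ⊤}
Applying B3's transfer function to that IN value gives OUT[B3] (row B3 above).

Answer: {a: ⊤, b: ⊤, c: ⊤, d: -, e: ⊤, f: ⊤}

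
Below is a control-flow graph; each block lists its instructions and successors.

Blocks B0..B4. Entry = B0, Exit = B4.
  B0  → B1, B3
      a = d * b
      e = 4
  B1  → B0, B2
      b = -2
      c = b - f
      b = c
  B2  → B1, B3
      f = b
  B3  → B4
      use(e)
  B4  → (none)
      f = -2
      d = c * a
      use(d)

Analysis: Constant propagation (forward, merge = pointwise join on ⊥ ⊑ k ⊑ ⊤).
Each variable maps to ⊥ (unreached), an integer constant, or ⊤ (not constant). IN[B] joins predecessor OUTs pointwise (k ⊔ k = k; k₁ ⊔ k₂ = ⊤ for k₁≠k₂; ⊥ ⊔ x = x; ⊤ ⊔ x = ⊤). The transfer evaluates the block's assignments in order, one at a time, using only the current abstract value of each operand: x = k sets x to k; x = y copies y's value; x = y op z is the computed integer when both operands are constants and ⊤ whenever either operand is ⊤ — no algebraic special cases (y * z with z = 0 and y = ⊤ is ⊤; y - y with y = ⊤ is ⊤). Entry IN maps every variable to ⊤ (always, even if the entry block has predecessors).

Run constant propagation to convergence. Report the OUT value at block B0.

Answer: {a: ⊤, b: ⊤, c: ⊤, d: ⊤, e: 4, f: ⊤}

Trace:
Converged values:
  B0:   IN=(all ⊤)   OUT={e:4; rest ⊤}
  B1:   IN={e:4; rest ⊤}   OUT={e:4; rest ⊤}
  B2:   IN={e:4; rest ⊤}   OUT={e:4; rest ⊤}
  B3:   IN={e:4; rest ⊤}   OUT={e:4; rest ⊤}
  B4:   IN={e:4; rest ⊤}   OUT={e:4, f:-2; rest ⊤}

Merge at B0 (entry node, so the boundary value (all ⊤) is joined with the incoming edge(s)): IN[B0] = (all ⊤) ⊔ OUT[B1] = {a: ⊤, b: ⊤, c: ⊤, d: ⊤, e: ⊤, f: ⊤}
Applying B0's transfer function to that IN value gives OUT[B0] (row B0 above).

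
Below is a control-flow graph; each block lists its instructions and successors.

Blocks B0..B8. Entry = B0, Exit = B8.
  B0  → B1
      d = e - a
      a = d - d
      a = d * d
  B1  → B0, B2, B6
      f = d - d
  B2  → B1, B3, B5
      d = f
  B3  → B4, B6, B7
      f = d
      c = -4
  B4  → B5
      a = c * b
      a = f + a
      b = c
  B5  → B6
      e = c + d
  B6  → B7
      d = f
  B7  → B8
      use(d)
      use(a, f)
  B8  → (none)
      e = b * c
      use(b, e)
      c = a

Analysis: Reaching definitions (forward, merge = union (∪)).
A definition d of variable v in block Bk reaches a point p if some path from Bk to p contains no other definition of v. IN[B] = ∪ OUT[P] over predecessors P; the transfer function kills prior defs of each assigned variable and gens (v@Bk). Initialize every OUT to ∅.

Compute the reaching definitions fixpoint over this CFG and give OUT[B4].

Fixpoint table:
  B0:  IN={a@B0, d@B0, d@B2, f@B1}  OUT={a@B0, d@B0, f@B1}
  B1:  IN={a@B0, d@B0, d@B2, f@B1}  OUT={a@B0, d@B0, d@B2, f@B1}
  B2:  IN={a@B0, d@B0, d@B2, f@B1}  OUT={a@B0, d@B2, f@B1}
  B3:  IN={a@B0, d@B2, f@B1}  OUT={a@B0, c@B3, d@B2, f@B3}
  B4:  IN={a@B0, c@B3, d@B2, f@B3}  OUT={a@B4, b@B4, c@B3, d@B2, f@B3}
  B5:  IN={a@B0, a@B4, b@B4, c@B3, d@B2, f@B1, f@B3}  OUT={a@B0, a@B4, b@B4, c@B3, d@B2, e@B5, f@B1, f@B3}
  B6:  IN={a@B0, a@B4, b@B4, c@B3, d@B0, d@B2, e@B5, f@B1, f@B3}  OUT={a@B0, a@B4, b@B4, c@B3, d@B6, e@B5, f@B1, f@B3}
  B7:  IN={a@B0, a@B4, b@B4, c@B3, d@B2, d@B6, e@B5, f@B1, f@B3}  OUT={a@B0, a@B4, b@B4, c@B3, d@B2, d@B6, e@B5, f@B1, f@B3}
  B8:  IN={a@B0, a@B4, b@B4, c@B3, d@B2, d@B6, e@B5, f@B1, f@B3}  OUT={a@B0, a@B4, b@B4, c@B8, d@B2, d@B6, e@B8, f@B1, f@B3}

Merge at B4: IN[B4] = OUT[B3] = {a@B0, c@B3, d@B2, f@B3}
Applying B4's transfer function to that IN value gives OUT[B4] (row B4 above).

Answer: {a@B4, b@B4, c@B3, d@B2, f@B3}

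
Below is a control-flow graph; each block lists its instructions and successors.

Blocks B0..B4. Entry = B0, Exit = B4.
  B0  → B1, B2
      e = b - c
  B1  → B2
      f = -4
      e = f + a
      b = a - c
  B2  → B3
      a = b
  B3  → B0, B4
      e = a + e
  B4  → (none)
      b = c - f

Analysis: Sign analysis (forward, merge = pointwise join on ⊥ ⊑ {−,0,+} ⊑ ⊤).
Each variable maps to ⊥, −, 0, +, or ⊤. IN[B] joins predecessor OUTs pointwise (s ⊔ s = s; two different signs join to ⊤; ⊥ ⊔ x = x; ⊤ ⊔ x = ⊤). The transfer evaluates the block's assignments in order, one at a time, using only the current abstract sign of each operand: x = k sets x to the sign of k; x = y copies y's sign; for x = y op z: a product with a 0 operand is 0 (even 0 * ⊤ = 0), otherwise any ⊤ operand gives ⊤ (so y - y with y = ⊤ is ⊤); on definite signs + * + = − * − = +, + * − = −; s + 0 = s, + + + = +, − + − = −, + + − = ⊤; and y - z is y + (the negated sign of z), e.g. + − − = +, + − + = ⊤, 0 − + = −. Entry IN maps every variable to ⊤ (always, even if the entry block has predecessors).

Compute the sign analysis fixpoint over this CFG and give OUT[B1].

Answer: {a: ⊤, b: ⊤, c: ⊤, d: ⊤, e: ⊤, f: -}

Working:
Converged values:
  B0:   IN=(all ⊤)   OUT=(all ⊤)
  B1:   IN=(all ⊤)   OUT={f:-; rest ⊤}
  B2:   IN=(all ⊤)   OUT=(all ⊤)
  B3:   IN=(all ⊤)   OUT=(all ⊤)
  B4:   IN=(all ⊤)   OUT=(all ⊤)

Merge at B1: IN[B1] = OUT[B0] = {a: ⊤, b: ⊤, c: ⊤, d: ⊤, e: ⊤, f: ⊤}
Applying B1's transfer function to that IN value gives OUT[B1] (row B1 above).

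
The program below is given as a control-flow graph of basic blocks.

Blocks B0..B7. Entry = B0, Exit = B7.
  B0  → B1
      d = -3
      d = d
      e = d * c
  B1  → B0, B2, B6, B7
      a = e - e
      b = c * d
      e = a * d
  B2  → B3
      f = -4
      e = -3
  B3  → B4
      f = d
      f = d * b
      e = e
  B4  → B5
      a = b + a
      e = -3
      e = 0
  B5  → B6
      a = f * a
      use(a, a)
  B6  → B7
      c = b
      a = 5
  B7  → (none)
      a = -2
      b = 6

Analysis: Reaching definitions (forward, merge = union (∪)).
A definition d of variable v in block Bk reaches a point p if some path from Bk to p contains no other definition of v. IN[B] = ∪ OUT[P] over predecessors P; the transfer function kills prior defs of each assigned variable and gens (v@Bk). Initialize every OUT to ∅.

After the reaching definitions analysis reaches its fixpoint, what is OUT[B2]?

Converged values:
  B0:  IN={a@B1, b@B1, d@B0, e@B1}  OUT={a@B1, b@B1, d@B0, e@B0}
  B1:  IN={a@B1, b@B1, d@B0, e@B0}  OUT={a@B1, b@B1, d@B0, e@B1}
  B2:  IN={a@B1, b@B1, d@B0, e@B1}  OUT={a@B1, b@B1, d@B0, e@B2, f@B2}
  B3:  IN={a@B1, b@B1, d@B0, e@B2, f@B2}  OUT={a@B1, b@B1, d@B0, e@B3, f@B3}
  B4:  IN={a@B1, b@B1, d@B0, e@B3, f@B3}  OUT={a@B4, b@B1, d@B0, e@B4, f@B3}
  B5:  IN={a@B4, b@B1, d@B0, e@B4, f@B3}  OUT={a@B5, b@B1, d@B0, e@B4, f@B3}
  B6:  IN={a@B1, a@B5, b@B1, d@B0, e@B1, e@B4, f@B3}  OUT={a@B6, b@B1, c@B6, d@B0, e@B1, e@B4, f@B3}
  B7:  IN={a@B1, a@B6, b@B1, c@B6, d@B0, e@B1, e@B4, f@B3}  OUT={a@B7, b@B7, c@B6, d@B0, e@B1, e@B4, f@B3}

Merge at B2: IN[B2] = OUT[B1] = {a@B1, b@B1, d@B0, e@B1}
Applying B2's transfer function to that IN value gives OUT[B2] (row B2 above).

Answer: {a@B1, b@B1, d@B0, e@B2, f@B2}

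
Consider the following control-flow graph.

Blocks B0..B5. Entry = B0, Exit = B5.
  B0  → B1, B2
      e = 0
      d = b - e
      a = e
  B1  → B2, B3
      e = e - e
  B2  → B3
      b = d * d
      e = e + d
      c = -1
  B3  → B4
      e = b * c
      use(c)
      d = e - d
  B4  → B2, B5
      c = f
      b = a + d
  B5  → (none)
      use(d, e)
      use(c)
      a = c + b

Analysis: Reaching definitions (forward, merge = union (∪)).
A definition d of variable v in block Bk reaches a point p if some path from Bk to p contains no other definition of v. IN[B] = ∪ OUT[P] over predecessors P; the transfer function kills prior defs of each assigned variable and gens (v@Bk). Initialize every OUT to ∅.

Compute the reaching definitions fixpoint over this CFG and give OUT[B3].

Per-block solution:
  B0: | IN={} | OUT={a@B0, d@B0, e@B0}
  B1: | IN={a@B0, d@B0, e@B0} | OUT={a@B0, d@B0, e@B1}
  B2: | IN={a@B0, b@B4, c@B4, d@B0, d@B3, e@B0, e@B1, e@B3} | OUT={a@B0, b@B2, c@B2, d@B0, d@B3, e@B2}
  B3: | IN={a@B0, b@B2, c@B2, d@B0, d@B3, e@B1, e@B2} | OUT={a@B0, b@B2, c@B2, d@B3, e@B3}
  B4: | IN={a@B0, b@B2, c@B2, d@B3, e@B3} | OUT={a@B0, b@B4, c@B4, d@B3, e@B3}
  B5: | IN={a@B0, b@B4, c@B4, d@B3, e@B3} | OUT={a@B5, b@B4, c@B4, d@B3, e@B3}

Merge at B3: IN[B3] = OUT[B1] ⊔ OUT[B2] = {a@B0, b@B2, c@B2, d@B0, d@B3, e@B1, e@B2}
Applying B3's transfer function to that IN value gives OUT[B3] (row B3 above).

Answer: {a@B0, b@B2, c@B2, d@B3, e@B3}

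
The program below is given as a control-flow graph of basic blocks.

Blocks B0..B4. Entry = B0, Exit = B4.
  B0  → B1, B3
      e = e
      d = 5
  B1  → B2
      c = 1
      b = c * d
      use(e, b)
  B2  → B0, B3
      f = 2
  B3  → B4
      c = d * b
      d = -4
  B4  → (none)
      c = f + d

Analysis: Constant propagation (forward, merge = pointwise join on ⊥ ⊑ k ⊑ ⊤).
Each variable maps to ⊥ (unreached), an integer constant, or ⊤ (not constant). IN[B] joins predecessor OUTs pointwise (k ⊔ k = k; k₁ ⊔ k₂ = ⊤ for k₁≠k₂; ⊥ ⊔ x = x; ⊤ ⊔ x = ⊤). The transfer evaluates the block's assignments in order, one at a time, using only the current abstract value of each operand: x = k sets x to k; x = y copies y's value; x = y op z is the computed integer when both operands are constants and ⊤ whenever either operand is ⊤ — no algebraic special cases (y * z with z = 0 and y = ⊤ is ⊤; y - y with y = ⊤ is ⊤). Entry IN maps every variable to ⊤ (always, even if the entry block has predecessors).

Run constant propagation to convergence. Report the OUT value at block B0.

Converged values:
  B0:   IN=(all ⊤)   OUT={d:5; rest ⊤}
  B1:   IN={d:5; rest ⊤}   OUT={b:5, c:1, d:5; rest ⊤}
  B2:   IN={b:5, c:1, d:5; rest ⊤}   OUT={b:5, c:1, d:5, f:2; rest ⊤}
  B3:   IN={d:5; rest ⊤}   OUT={d:-4; rest ⊤}
  B4:   IN={d:-4; rest ⊤}   OUT={d:-4; rest ⊤}

Merge at B0 (entry node, so the boundary value (all ⊤) is joined with the incoming edge(s)): IN[B0] = (all ⊤) ⊔ OUT[B2] = {a: ⊤, b: ⊤, c: ⊤, d: ⊤, e: ⊤, f: ⊤}
Applying B0's transfer function to that IN value gives OUT[B0] (row B0 above).

Answer: {a: ⊤, b: ⊤, c: ⊤, d: 5, e: ⊤, f: ⊤}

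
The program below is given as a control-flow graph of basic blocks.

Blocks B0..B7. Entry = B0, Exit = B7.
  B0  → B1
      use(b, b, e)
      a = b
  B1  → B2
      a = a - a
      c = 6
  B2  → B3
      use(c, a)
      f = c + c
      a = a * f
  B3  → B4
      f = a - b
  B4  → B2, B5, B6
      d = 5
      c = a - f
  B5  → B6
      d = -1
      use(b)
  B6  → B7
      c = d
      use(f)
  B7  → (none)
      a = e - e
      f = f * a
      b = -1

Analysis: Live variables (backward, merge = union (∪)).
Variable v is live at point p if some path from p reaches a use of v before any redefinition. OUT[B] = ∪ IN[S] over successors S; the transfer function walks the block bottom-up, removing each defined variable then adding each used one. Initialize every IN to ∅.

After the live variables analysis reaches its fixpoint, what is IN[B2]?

Fixpoint table:
  B0:  IN={b, e}  OUT={a, b, e}
  B1:  IN={a, b, e}  OUT={a, b, c, e}
  B2:  IN={a, b, c, e}  OUT={a, b, e}
  B3:  IN={a, b, e}  OUT={a, b, e, f}
  B4:  IN={a, b, e, f}  OUT={a, b, c, d, e, f}
  B5:  IN={b, e, f}  OUT={d, e, f}
  B6:  IN={d, e, f}  OUT={e, f}
  B7:  IN={e, f}  OUT={}

Merge at B2: OUT[B2] = IN[B3] = {a, b, e}
Applying B2's transfer function to that OUT value gives IN[B2] (row B2 above).

Answer: {a, b, c, e}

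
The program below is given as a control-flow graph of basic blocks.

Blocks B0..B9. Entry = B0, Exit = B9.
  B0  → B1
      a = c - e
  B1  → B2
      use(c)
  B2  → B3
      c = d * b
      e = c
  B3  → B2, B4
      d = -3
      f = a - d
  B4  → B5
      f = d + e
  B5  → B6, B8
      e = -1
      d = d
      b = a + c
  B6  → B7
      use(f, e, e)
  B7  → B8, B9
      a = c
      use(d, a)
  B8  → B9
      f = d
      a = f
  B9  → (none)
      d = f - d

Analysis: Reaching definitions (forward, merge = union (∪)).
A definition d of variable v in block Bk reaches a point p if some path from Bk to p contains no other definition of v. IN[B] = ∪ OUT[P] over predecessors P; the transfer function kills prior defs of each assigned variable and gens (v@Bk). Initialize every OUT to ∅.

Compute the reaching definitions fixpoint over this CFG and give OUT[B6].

Answer: {a@B0, b@B5, c@B2, d@B5, e@B5, f@B4}

Trace:
Converged values:
  B0:   IN={}   OUT={a@B0}
  B1:   IN={a@B0}   OUT={a@B0}
  B2:   IN={a@B0, c@B2, d@B3, e@B2, f@B3}   OUT={a@B0, c@B2, d@B3, e@B2, f@B3}
  B3:   IN={a@B0, c@B2, d@B3, e@B2, f@B3}   OUT={a@B0, c@B2, d@B3, e@B2, f@B3}
  B4:   IN={a@B0, c@B2, d@B3, e@B2, f@B3}   OUT={a@B0, c@B2, d@B3, e@B2, f@B4}
  B5:   IN={a@B0, c@B2, d@B3, e@B2, f@B4}   OUT={a@B0, b@B5, c@B2, d@B5, e@B5, f@B4}
  B6:   IN={a@B0, b@B5, c@B2, d@B5, e@B5, f@B4}   OUT={a@B0, b@B5, c@B2, d@B5, e@B5, f@B4}
  B7:   IN={a@B0, b@B5, c@B2, d@B5, e@B5, f@B4}   OUT={a@B7, b@B5, c@B2, d@B5, e@B5, f@B4}
  B8:   IN={a@B0, a@B7, b@B5, c@B2, d@B5, e@B5, f@B4}   OUT={a@B8, b@B5, c@B2, d@B5, e@B5, f@B8}
  B9:   IN={a@B7, a@B8, b@B5, c@B2, d@B5, e@B5, f@B4, f@B8}   OUT={a@B7, a@B8, b@B5, c@B2, d@B9, e@B5, f@B4, f@B8}

Merge at B6: IN[B6] = OUT[B5] = {a@B0, b@B5, c@B2, d@B5, e@B5, f@B4}
Applying B6's transfer function to that IN value gives OUT[B6] (row B6 above).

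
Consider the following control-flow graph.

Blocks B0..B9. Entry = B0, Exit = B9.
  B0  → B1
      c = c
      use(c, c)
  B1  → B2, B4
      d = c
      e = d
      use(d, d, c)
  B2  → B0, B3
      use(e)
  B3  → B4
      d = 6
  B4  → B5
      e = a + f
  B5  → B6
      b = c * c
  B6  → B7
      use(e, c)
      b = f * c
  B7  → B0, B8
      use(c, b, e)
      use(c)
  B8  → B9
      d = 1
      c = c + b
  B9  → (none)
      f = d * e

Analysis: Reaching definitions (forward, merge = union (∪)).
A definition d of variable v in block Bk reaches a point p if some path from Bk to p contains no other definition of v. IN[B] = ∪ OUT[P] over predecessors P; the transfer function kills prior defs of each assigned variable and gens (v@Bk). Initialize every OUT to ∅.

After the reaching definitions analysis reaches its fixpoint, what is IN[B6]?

Answer: {b@B5, c@B0, d@B1, d@B3, e@B4}

Working:
Per-block solution:
  B0:   IN={b@B6, c@B0, d@B1, d@B3, e@B1, e@B4}   OUT={b@B6, c@B0, d@B1, d@B3, e@B1, e@B4}
  B1:   IN={b@B6, c@B0, d@B1, d@B3, e@B1, e@B4}   OUT={b@B6, c@B0, d@B1, e@B1}
  B2:   IN={b@B6, c@B0, d@B1, e@B1}   OUT={b@B6, c@B0, d@B1, e@B1}
  B3:   IN={b@B6, c@B0, d@B1, e@B1}   OUT={b@B6, c@B0, d@B3, e@B1}
  B4:   IN={b@B6, c@B0, d@B1, d@B3, e@B1}   OUT={b@B6, c@B0, d@B1, d@B3, e@B4}
  B5:   IN={b@B6, c@B0, d@B1, d@B3, e@B4}   OUT={b@B5, c@B0, d@B1, d@B3, e@B4}
  B6:   IN={b@B5, c@B0, d@B1, d@B3, e@B4}   OUT={b@B6, c@B0, d@B1, d@B3, e@B4}
  B7:   IN={b@B6, c@B0, d@B1, d@B3, e@B4}   OUT={b@B6, c@B0, d@B1, d@B3, e@B4}
  B8:   IN={b@B6, c@B0, d@B1, d@B3, e@B4}   OUT={b@B6, c@B8, d@B8, e@B4}
  B9:   IN={b@B6, c@B8, d@B8, e@B4}   OUT={b@B6, c@B8, d@B8, e@B4, f@B9}

Merge at B6: IN[B6] = OUT[B5] = {b@B5, c@B0, d@B1, d@B3, e@B4}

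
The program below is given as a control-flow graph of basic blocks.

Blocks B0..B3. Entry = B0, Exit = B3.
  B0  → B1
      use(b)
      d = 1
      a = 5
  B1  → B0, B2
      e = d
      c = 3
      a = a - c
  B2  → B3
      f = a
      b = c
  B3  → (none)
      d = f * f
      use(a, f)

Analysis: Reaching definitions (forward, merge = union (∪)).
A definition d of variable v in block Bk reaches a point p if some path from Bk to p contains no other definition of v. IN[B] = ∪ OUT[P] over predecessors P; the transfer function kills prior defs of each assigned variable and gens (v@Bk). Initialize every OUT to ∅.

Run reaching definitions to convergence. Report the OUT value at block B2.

Answer: {a@B1, b@B2, c@B1, d@B0, e@B1, f@B2}

Working:
Per-block solution:
  B0:  IN={a@B1, c@B1, d@B0, e@B1}  OUT={a@B0, c@B1, d@B0, e@B1}
  B1:  IN={a@B0, c@B1, d@B0, e@B1}  OUT={a@B1, c@B1, d@B0, e@B1}
  B2:  IN={a@B1, c@B1, d@B0, e@B1}  OUT={a@B1, b@B2, c@B1, d@B0, e@B1, f@B2}
  B3:  IN={a@B1, b@B2, c@B1, d@B0, e@B1, f@B2}  OUT={a@B1, b@B2, c@B1, d@B3, e@B1, f@B2}

Merge at B2: IN[B2] = OUT[B1] = {a@B1, c@B1, d@B0, e@B1}
Applying B2's transfer function to that IN value gives OUT[B2] (row B2 above).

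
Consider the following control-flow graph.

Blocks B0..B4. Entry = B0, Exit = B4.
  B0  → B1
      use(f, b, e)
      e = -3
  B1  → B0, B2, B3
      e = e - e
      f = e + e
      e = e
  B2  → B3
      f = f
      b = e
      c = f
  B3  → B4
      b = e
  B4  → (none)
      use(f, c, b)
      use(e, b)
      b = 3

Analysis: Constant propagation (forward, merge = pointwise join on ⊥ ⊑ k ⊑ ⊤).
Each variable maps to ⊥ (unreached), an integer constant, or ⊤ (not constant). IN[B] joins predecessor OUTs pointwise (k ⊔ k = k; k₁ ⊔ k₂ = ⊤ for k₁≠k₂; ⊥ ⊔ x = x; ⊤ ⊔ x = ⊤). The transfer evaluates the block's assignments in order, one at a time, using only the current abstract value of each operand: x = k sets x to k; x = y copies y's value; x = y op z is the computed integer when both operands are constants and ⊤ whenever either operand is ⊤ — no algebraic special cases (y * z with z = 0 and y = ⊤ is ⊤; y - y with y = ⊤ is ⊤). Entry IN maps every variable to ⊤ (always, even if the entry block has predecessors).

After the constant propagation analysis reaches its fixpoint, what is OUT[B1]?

Converged values:
  B0:  IN=(all ⊤)  OUT={e:-3; rest ⊤}
  B1:  IN={e:-3; rest ⊤}  OUT={e:0, f:0; rest ⊤}
  B2:  IN={e:0, f:0; rest ⊤}  OUT={b:0, c:0, e:0, f:0; rest ⊤}
  B3:  IN={e:0, f:0; rest ⊤}  OUT={b:0, e:0, f:0; rest ⊤}
  B4:  IN={b:0, e:0, f:0; rest ⊤}  OUT={b:3, e:0, f:0; rest ⊤}

Merge at B1: IN[B1] = OUT[B0] = {a: ⊤, b: ⊤, c: ⊤, d: ⊤, e: -3, f: ⊤}
Applying B1's transfer function to that IN value gives OUT[B1] (row B1 above).

Answer: {a: ⊤, b: ⊤, c: ⊤, d: ⊤, e: 0, f: 0}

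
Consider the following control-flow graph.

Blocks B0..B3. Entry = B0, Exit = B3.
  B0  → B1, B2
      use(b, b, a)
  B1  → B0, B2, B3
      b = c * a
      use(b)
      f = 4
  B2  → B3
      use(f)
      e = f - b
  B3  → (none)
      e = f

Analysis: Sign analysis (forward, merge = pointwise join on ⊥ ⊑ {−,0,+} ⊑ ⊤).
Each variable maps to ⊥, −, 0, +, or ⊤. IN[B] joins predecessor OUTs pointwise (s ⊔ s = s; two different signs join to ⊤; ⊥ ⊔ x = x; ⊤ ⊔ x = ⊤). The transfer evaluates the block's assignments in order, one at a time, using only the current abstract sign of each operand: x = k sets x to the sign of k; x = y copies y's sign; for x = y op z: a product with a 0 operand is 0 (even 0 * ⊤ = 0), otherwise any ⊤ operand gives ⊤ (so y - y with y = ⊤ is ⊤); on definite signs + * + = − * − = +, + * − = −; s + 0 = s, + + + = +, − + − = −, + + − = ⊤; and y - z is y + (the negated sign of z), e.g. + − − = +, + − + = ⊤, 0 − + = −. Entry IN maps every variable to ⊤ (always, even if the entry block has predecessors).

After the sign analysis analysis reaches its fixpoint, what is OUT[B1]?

Fixpoint table:
  B0:   IN=(all ⊤)   OUT=(all ⊤)
  B1:   IN=(all ⊤)   OUT={f:+; rest ⊤}
  B2:   IN=(all ⊤)   OUT=(all ⊤)
  B3:   IN=(all ⊤)   OUT=(all ⊤)

Merge at B1: IN[B1] = OUT[B0] = {a: ⊤, b: ⊤, c: ⊤, d: ⊤, e: ⊤, f: ⊤}
Applying B1's transfer function to that IN value gives OUT[B1] (row B1 above).

Answer: {a: ⊤, b: ⊤, c: ⊤, d: ⊤, e: ⊤, f: +}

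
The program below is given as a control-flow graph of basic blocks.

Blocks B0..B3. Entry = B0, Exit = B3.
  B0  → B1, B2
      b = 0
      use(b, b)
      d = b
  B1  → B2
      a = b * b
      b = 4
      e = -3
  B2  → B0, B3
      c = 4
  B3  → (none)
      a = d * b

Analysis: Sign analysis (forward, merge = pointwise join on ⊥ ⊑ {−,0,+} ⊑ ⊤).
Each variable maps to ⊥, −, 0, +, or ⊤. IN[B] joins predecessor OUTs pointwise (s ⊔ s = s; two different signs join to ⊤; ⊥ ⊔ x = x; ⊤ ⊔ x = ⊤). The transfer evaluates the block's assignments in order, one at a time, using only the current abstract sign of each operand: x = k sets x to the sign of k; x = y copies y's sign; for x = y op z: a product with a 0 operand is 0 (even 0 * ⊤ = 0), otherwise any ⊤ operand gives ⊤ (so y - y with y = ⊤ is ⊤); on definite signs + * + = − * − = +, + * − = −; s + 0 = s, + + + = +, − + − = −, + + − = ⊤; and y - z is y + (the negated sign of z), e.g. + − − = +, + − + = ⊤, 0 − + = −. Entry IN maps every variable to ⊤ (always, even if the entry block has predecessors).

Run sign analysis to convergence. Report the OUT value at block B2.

Per-block solution:
  B0:   IN=(all ⊤)   OUT={b:0, d:0; rest ⊤}
  B1:   IN={b:0, d:0; rest ⊤}   OUT={a:0, b:+, d:0, e:-; rest ⊤}
  B2:   IN={d:0; rest ⊤}   OUT={c:+, d:0; rest ⊤}
  B3:   IN={c:+, d:0; rest ⊤}   OUT={a:0, c:+, d:0; rest ⊤}

Merge at B2: IN[B2] = OUT[B0] ⊔ OUT[B1] = {a: ⊤, b: ⊤, c: ⊤, d: 0, e: ⊤, f: ⊤}
Applying B2's transfer function to that IN value gives OUT[B2] (row B2 above).

Answer: {a: ⊤, b: ⊤, c: +, d: 0, e: ⊤, f: ⊤}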